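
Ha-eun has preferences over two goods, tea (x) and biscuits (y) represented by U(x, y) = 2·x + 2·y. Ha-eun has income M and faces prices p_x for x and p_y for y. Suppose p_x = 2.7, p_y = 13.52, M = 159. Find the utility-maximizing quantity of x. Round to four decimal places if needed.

Linear utility — the consumer picks whichever good has higher MU/price: 2/2.7 = 0.7407 vs 2/13.52 = 0.1479.
x gives more utility per dollar, so spend all income on x: x* = M/p_x, y* = 0.
Numerically: x* = 58.8889, y* = 0.

x* = 58.8889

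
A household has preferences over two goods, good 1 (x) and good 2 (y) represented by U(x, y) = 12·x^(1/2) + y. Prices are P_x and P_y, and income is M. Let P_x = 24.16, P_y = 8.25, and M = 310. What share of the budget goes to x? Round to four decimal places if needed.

share on x = 0.3272

MU_x = 6/√x, MU_y = 1. Tangency: 6/√x = P_x/P_y.
Thus x* = (6·P_y/P_x)² — independent of M — with the rest of income spent on y.
Plugging in: x* = (6·8.25/24.16)² = 4.1977, y* = 25.2827.
Expenditure on x: 24.16·4.1977 = 101.4176; share = 0.3272.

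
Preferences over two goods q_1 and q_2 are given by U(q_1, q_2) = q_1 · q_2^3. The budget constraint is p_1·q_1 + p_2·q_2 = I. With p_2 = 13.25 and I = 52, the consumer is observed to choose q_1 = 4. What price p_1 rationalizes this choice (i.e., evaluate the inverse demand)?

p_1 = 3.25

The MRS is (1/3)·q_2/q_1. Set MRS = p_1/p_2.
So p_2·q_2 = 3·p_1·q_1; combined with the budget, a share 0.25 of income goes to q_1.
Demand: q_1*(p_1,p_2,I) = 0.25·I/p_1 and q_2* = 0.75·I/p_2.
Set q_1* = 4 in the demand function and solve for p_1: p_1 = 3.25.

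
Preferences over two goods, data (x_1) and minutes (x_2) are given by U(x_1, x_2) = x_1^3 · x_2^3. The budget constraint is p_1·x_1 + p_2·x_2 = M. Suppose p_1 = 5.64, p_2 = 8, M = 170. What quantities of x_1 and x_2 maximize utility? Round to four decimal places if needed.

MU_x_1/MU_x_2 = (3·x_2)/(3·x_1); tangency sets this equal to p_1/p_2.
Rearranging, p_2·x_2 = p_1·x_1. Substituting into the budget gives p_1·x_1·(1 + 1) = M.
Demand: x_1*(p_1,p_2,M) = 0.5·M/p_1 and x_2* = 0.5·M/p_2.
At p_1=5.64, p_2=8, M=170: x_1* = 0.5·170/5.64 = 15.0709, x_2* = 10.625.

x_1* = 15.0709, x_2* = 10.625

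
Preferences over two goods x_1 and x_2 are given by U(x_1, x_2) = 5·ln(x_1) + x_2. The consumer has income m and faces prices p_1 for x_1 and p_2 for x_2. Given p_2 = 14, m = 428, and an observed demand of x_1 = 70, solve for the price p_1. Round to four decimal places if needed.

Set MRS = p_1/p_2: (5/x_1)/1 = p_1/p_2.
So x_1*(p_1,p_2) = 5·p_2/p_1, independent of income; and x_2* = (m − 5·p_2)/p_2.
Set x_1* = 70 in the demand function and solve for p_1: p_1 = 1.

p_1 = 1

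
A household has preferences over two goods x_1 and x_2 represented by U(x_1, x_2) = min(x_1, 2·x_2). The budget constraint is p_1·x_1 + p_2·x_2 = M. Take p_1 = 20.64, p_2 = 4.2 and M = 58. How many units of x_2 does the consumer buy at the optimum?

Leontief preferences: the optimum is at the kink where x_1/2 = x_2/1, i.e. x_2 = (1/2)·x_1.
Budget: p_1·x_1 + p_2·(1/2)·x_1 = M, so (2·p_1 + p_2)·x_1 = 2·M.
Demand: x_1*(p_1,p_2,M) = 2·M/(2·p_1 + p_2), x_2* = M/(2·p_1 + p_2).
Here 2·20.64 + 4.2 = 45.48, giving x_2* = 1.2753.

x_2* = 1.2753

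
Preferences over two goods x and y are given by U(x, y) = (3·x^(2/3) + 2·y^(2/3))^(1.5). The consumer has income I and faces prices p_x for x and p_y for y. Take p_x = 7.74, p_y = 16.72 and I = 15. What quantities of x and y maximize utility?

x* = 1.8223, y* = 0.0536

MRS = MU_x/MU_y = (3/2)·(y/x)^(1/3). Set equal to p_x/p_y.
Solve for the ratio: y/x = [(2/3)·p_x/p_y]^(3).
With the ratio pinned down, the budget gives x* = I/(p_x + p_y·(y/x)) and y* = (y/x)·x*.
Numerically y/x = 0.029393, so x* = 15/(7.74 + 16.72·0.029393) = 1.8223 and y* = 0.029393·1.8223 = 0.0536.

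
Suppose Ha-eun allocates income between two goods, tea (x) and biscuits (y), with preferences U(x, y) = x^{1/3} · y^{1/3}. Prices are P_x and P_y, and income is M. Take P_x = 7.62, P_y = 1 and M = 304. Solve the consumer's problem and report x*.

MU_x/MU_y = (1/3·y)/(1/3·x); tangency sets this equal to P_x/P_y.
So 1/3·P_y·y = 1/3·P_x·x; combined with the budget, a share 0.5 of income goes to x.
Demand: x*(P_x,P_y,M) = 0.5·M/P_x and y* = 0.5·M/P_y.
At P_x=7.62, P_y=1, M=304: x* = 0.5·304/7.62 = 19.9475.

x* = 19.9475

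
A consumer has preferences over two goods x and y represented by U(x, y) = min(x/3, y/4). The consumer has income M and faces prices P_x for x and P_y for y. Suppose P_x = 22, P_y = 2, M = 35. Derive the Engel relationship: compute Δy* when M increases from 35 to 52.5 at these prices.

Δy* = 0.9459

Leontief preferences: the optimum is at the kink where x/3 = y/4, i.e. y = (4/3)·x.
Budget: P_x·x + P_y·(4/3)·x = M, so (3·P_x + 4·P_y)·x = 3·M.
Demand: x*(P_x,P_y,M) = 3·M/(3·P_x + 4·P_y), y* = 4·M/(3·P_x + 4·P_y).
Here 3·22 + 4·2 = 74, giving y* = 1.8919.
At M' = 52.5: y* = 2.8378. Change: 2.8378 − 1.8919 = 0.9459.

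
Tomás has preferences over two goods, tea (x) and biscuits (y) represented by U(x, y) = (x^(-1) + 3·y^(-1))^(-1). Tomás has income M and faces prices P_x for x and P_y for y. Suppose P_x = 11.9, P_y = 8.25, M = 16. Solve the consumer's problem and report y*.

From the CES first-order condition, (1/3)·(y/x)^(2) = P_x/P_y.
Solve for the ratio: y/x = [3·P_x/P_y]^(0.5).
Substitute y = (y/x)·x into the budget: x* = M/(P_x + P_y·(y/x)).
Numerically y/x = 2.08021, so x* = 16/(11.9 + 8.25·2.08021) = 0.5506 and y* = 2.08021·0.5506 = 1.1453.

y* = 1.1453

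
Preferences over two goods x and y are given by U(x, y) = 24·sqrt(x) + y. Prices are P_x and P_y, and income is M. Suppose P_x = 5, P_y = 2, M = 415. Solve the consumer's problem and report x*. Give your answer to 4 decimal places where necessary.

Utility is quasi-linear in y; the FOC for x is 12/√x = P_x/P_y.
Thus x* = (12·P_y/P_x)² — independent of M — with the rest of income spent on y.
Plugging in: x* = (12·2/5)² = 23.04.

x* = 23.04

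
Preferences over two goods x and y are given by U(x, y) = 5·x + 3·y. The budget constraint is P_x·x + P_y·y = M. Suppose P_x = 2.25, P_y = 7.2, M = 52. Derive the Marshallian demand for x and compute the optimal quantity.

Linear utility — the consumer picks whichever good has higher MU/price: 5/2.25 = 2.2222 vs 3/7.2 = 0.4167.
x gives more utility per dollar, so spend all income on x: x* = M/P_x, y* = 0.
Numerically: x* = 23.1111, y* = 0.

x* = 23.1111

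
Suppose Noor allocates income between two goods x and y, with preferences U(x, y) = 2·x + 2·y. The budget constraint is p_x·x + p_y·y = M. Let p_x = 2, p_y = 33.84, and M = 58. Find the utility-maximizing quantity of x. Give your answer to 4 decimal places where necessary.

Numerically: x* = 29, y* = 0.

x* = 29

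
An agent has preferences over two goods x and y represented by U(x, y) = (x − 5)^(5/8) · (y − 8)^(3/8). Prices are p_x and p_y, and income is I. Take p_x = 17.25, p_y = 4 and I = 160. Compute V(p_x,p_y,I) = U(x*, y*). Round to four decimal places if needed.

V = 2.1606

Discretionary income = 160 − 5·17.25 − 8·4 = 41.75; x* = 5 + 0.625·41.75/17.25 = 6.5127; y* = 8 + 0.375·41.75/4 = 11.9141.
Utility at the optimum: U(6.5127, 11.9141) = 2.1606.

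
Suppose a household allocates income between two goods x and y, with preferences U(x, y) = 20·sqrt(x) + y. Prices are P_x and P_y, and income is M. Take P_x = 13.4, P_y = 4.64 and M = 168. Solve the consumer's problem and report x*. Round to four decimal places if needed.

x* = 11.9902

Utility is quasi-linear in y; the FOC for x is 10/√x = P_x/P_y.
Solve: √x = 10·P_y/P_x, so x*(P_x,P_y) = (10·P_y/P_x)², and y* = (M − P_x·x*)/P_y.
Plugging in: x* = (10·4.64/13.4)² = 11.9902.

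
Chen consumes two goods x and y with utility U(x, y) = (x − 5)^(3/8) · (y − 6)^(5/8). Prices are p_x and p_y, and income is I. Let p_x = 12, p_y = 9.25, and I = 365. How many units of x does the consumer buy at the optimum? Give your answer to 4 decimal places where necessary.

Substituting into the budget: x* = 5 + 0.375·(I − 5·p_x − 6·p_y)/p_x, and y* = 6 + 0.625·(…)/p_y.
Discretionary income = 365 − 5·12 − 6·9.25 = 249.5; x* = 5 + 0.375·249.5/12 = 12.7969.

x* = 12.7969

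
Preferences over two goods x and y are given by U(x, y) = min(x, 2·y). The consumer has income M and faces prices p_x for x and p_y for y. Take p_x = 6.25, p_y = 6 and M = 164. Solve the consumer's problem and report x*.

With perfect complements, no substitution: consume in ratio x:y = 2:1.
Budget: p_x·x + p_y·(1/2)·x = M, so (2·p_x + p_y)·x = 2·M.
Demand: x*(p_x,p_y,M) = 2·M/(2·p_x + p_y), y* = M/(2·p_x + p_y).
Here 2·6.25 + 6 = 18.5, giving x* = 17.7297.

x* = 17.7297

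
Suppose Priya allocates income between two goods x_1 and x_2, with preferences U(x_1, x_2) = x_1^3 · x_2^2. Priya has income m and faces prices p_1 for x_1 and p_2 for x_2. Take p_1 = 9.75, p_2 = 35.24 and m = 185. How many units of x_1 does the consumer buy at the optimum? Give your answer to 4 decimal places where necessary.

x_1* = 11.3846

At p_1=9.75, p_2=35.24, m=185: x_1* = 0.6·185/9.75 = 11.3846.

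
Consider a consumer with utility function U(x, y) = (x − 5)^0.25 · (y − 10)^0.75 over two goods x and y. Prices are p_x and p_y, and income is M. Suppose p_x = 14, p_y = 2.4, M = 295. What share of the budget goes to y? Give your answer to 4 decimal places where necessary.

MRS = (1/3)·(y−10)/(x−5). Tangency with p_x/p_y gives y−10 = 3·(p_x/p_y)·(x−5).
After buying the subsistence bundle (5, 10), a share 0.25 of the remaining income goes to x: x* = 5 + 0.25·(M − 5p_x − 10p_y)/p_x.
Discretionary income = 295 − 5·14 − 10·2.4 = 201; x* = 5 + 0.25·201/14 = 8.5893; y* = 10 + 0.75·201/2.4 = 72.8125.
Expenditure on y: 2.4·72.8125 = 174.75; share = 0.5924.

share on y = 0.5924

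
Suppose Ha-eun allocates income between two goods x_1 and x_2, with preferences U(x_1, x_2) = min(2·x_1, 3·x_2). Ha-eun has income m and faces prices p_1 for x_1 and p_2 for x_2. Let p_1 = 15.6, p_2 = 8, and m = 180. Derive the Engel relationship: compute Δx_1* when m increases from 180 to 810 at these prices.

Leontief preferences: the optimum is at the kink where x_1/3 = x_2/2, i.e. x_2 = (2/3)·x_1.
Budget: p_1·x_1 + p_2·(2/3)·x_1 = m, so (3·p_1 + 2·p_2)·x_1 = 3·m.
Demand: x_1*(p_1,p_2,m) = 3·m/(3·p_1 + 2·p_2), x_2* = 2·m/(3·p_1 + 2·p_2).
Here 3·15.6 + 2·8 = 62.8, giving x_1* = 8.5987.
At m' = 810: x_1* = 38.6943. Change: 38.6943 − 8.5987 = 30.0955.

Δx_1* = 30.0955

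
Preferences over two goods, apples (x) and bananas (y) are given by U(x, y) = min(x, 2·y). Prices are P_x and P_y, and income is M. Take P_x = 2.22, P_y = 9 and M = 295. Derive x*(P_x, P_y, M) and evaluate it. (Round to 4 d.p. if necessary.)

Leontief preferences: the optimum is at the kink where x/2 = y/1, i.e. y = (1/2)·x.
Budget: P_x·x + P_y·(1/2)·x = M, so (2·P_x + P_y)·x = 2·M.
Demand: x*(P_x,P_y,M) = 2·M/(2·P_x + P_y), y* = M/(2·P_x + P_y).
Here 2·2.22 + 9 = 13.44, giving x* = 43.8988.

x* = 43.8988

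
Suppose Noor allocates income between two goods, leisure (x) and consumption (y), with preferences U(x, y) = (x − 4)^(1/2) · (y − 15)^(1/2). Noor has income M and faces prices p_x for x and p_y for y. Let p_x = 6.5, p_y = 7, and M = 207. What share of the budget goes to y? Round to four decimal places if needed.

share on y = 0.6908

Substituting into the budget: x* = 4 + 0.5·(M − 4·p_x − 15·p_y)/p_x, and y* = 15 + 0.5·(…)/p_y.
Discretionary income = 207 − 4·6.5 − 15·7 = 76; x* = 4 + 0.5·76/6.5 = 9.8462; y* = 15 + 0.5·76/7 = 20.4286.
Expenditure on y: 7·20.4286 = 143; share = 0.6908.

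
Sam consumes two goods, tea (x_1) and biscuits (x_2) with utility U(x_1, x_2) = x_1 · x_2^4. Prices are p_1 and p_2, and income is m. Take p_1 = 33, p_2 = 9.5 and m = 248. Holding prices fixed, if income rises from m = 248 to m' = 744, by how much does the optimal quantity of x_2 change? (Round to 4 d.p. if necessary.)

Δx_2* = 41.7684

Demand: x_1*(p_1,p_2,m) = 0.2·m/p_1 and x_2* = 0.8·m/p_2.
At p_1=33, p_2=9.5, m=248: x_2* = 0.8·248/9.5 = 20.8842.
At m' = 744: x_2* = 62.6526. Change: 62.6526 − 20.8842 = 41.7684.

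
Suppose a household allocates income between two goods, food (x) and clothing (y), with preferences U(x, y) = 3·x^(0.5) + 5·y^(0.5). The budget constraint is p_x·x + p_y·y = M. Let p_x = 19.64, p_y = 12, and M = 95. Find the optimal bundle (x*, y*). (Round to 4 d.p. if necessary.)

x* = 0.8721, y* = 6.4893

MU_x ∝ 3·x^(-0.5), MU_y ∝ 5·y^(-0.5), so MRS = (3/5)·(y/x)^(0.5) = p_x/p_y.
Solve for the ratio: y/x = [(5/3)·p_x/p_y]^(2).
Substitute y = (y/x)·x into the budget: x* = M/(p_x + p_y·(y/x)).
Numerically y/x = 7.440772, so x* = 95/(19.64 + 12·7.440772) = 0.8721 and y* = 7.440772·0.8721 = 6.4893.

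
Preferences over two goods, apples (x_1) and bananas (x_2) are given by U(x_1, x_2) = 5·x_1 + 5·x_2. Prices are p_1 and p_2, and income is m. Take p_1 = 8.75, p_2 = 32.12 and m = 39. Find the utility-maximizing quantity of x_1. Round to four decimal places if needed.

x_1 gives more utility per dollar, so spend all income on x_1: x_1* = m/p_1, x_2* = 0.
Numerically: x_1* = 4.4571, x_2* = 0.

x_1* = 4.4571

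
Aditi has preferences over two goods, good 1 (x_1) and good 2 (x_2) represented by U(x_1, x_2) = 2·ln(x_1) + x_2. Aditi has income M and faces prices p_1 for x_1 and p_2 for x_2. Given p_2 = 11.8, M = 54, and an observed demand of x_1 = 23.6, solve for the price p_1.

p_1 = 1

MU_x_1 = 2/x_1, MU_x_2 = 1. Tangency: 2/x_1 = p_1/p_2.
So x_1*(p_1,p_2) = 2·p_2/p_1, independent of income; and x_2* = (M − 2·p_2)/p_2.
Set x_1* = 23.6 in the demand function and solve for p_1: p_1 = 1.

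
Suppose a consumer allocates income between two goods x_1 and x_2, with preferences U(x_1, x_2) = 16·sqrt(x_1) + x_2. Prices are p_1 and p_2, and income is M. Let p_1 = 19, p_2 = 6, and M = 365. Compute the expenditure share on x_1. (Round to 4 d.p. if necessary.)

share on x_1 = 0.3322

Utility is quasi-linear in x_2; the FOC for x_1 is 8/√x_1 = p_1/p_2.
Solve: √x_1 = 8·p_2/p_1, so x_1*(p_1,p_2) = (8·p_2/p_1)², and x_2* = (M − p_1·x_1*)/p_2.
Plugging in: x_1* = (8·6/19)² = 6.3823, x_2* = 40.6228.
Expenditure on x_1: 19·6.3823 = 121.2632; share = 0.3322.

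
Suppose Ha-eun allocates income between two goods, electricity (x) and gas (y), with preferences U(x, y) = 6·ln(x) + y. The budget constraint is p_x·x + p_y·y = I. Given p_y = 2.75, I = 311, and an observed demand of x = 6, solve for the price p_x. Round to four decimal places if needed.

p_x = 2.75

MU_x = 6/x, MU_y = 1. Tangency: 6/x = p_x/p_y.
So x*(p_x,p_y) = 6·p_y/p_x, independent of income; and y* = (I − 6·p_y)/p_y.
Set x* = 6 in the demand function and solve for p_x: p_x = 2.75.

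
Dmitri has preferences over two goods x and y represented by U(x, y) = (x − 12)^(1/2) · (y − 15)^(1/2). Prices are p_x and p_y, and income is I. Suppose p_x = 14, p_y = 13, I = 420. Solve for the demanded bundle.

x* = 14.0357, y* = 17.1923

This is Cobb-Douglas in (x−12, y−15): tangency gives 0.5·p_y·(y−15) = 0.5·p_x·(x−12).
After buying the subsistence bundle (12, 15), a share 0.5 of the remaining income goes to x: x* = 12 + 0.5·(I − 12p_x − 15p_y)/p_x.
Discretionary income = 420 − 12·14 − 15·13 = 57; x* = 12 + 0.5·57/14 = 14.0357; y* = 15 + 0.5·57/13 = 17.1923.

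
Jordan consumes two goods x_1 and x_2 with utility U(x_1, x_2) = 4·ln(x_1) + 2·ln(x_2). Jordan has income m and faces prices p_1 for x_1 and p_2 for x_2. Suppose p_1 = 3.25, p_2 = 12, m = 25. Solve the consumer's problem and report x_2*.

MU_x_1/MU_x_2 = (4·x_2)/(2·x_1); tangency sets this equal to p_1/p_2.
Rearranging, p_2·x_2 = (1/2)·p_1·x_1. Substituting into the budget gives p_1·x_1·(1 + (1/2)) = m.
Demand: x_1*(p_1,p_2,m) = 2/3·m/p_1 and x_2* = 1/3·m/p_2.
At p_1=3.25, p_2=12, m=25: x_2* = 1/3·25/12 = 0.6944.

x_2* = 0.6944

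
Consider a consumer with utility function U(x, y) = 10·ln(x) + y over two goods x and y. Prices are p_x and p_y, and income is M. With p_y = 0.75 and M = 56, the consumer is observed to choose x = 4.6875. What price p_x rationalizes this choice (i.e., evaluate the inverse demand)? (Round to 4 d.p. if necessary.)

p_x = 1.6

MU_x = 10/x, MU_y = 1. Tangency: 10/x = p_x/p_y.
So x*(p_x,p_y) = 10·p_y/p_x, independent of income; and y* = (M − 10·p_y)/p_y.
Set x* = 4.6875 in the demand function and solve for p_x: p_x = 1.6.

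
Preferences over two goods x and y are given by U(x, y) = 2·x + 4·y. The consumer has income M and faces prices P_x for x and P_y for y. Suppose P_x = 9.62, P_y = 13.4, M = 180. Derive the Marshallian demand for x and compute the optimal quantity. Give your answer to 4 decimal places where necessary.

x* = 0

Linear utility — the consumer picks whichever good has higher MU/price: 2/9.62 = 0.2079 vs 4/13.4 = 0.2985.
y gives more utility per dollar, so spend all income on y: y* = M/P_y, x* = 0.
Numerically: x* = 0, y* = 13.4328.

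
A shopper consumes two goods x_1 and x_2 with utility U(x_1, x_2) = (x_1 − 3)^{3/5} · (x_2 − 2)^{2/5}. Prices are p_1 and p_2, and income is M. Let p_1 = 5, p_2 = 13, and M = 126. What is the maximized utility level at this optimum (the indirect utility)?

Let x_1' = x_1−3, x_2' = x_2−2. MRS = (3/2)·x_2'/x_1' = p_1/p_2.
Substituting into the budget: x_1* = 3 + 0.6·(M − 3·p_1 − 2·p_2)/p_1, and x_2* = 2 + 0.4·(…)/p_2.
Discretionary income = 126 − 3·5 − 2·13 = 85; x_1* = 3 + 0.6·85/5 = 13.2; x_2* = 2 + 0.4·85/13 = 4.6154.
Utility at the optimum: U(13.2, 4.6154) = 5.918.

V = 5.918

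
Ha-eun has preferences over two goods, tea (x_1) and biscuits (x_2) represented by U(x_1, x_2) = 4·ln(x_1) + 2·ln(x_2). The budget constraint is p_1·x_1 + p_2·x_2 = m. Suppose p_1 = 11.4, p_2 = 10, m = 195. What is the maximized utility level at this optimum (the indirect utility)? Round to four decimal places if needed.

Demand: x_1*(p_1,p_2,m) = 2/3·m/p_1 and x_2* = 1/3·m/p_2.
At p_1=11.4, p_2=10, m=195: x_1* = 2/3·195/11.4 = 11.4035, x_2* = 6.5.
Utility at the optimum: U(11.4035, 6.5) = 13.4793.

V = 13.4793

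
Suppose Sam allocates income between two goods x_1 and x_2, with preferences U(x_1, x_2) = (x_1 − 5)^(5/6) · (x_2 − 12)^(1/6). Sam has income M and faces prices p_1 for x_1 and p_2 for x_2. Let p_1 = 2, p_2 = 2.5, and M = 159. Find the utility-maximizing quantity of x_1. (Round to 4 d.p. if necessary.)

This is Cobb-Douglas in (x_1−5, x_2−12): tangency gives 5/6·p_2·(x_2−12) = 1/6·p_1·(x_1−5).
After buying the subsistence bundle (5, 12), a share 5/6 of the remaining income goes to x_1: x_1* = 5 + 5/6·(M − 5p_1 − 12p_2)/p_1.
Discretionary income = 159 − 5·2 − 12·2.5 = 119; x_1* = 5 + 5/6·119/2 = 54.5833.

x_1* = 54.5833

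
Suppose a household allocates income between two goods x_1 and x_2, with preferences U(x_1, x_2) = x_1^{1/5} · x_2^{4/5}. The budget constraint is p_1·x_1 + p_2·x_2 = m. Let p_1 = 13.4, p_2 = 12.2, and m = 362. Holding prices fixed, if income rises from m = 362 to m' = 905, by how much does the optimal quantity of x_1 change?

Δx_1* = 8.1045

MU_x_1/MU_x_2 = (0.2·x_2)/(0.8·x_1); tangency sets this equal to p_1/p_2.
So 0.2·p_2·x_2 = 0.8·p_1·x_1; combined with the budget, a share 0.2 of income goes to x_1.
Demand: x_1*(p_1,p_2,m) = 0.2·m/p_1 and x_2* = 0.8·m/p_2.
At p_1=13.4, p_2=12.2, m=362: x_1* = 0.2·362/13.4 = 5.403.
At m' = 905: x_1* = 13.5075. Change: 13.5075 − 5.403 = 8.1045.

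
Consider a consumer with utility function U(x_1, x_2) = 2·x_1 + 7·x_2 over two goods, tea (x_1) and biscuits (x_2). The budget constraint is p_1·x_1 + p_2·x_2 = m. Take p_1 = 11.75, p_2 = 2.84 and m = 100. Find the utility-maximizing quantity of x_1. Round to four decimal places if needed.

Perfect substitutes: compare marginal utility per dollar. 2/p_1 vs 7/p_2 → 0.1702 vs 2.4648.
x_2 gives more utility per dollar, so spend all income on x_2: x_2* = m/p_2, x_1* = 0.
Numerically: x_1* = 0, x_2* = 35.2113.

x_1* = 0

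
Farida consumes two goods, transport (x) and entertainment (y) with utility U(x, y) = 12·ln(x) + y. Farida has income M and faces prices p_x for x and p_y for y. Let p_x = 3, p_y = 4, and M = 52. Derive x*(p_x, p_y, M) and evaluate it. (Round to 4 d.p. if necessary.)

Set MRS = p_x/p_y: (12/x)/1 = p_x/p_y.
So x*(p_x,p_y) = 12·p_y/p_x, independent of income; and y* = (M − 12·p_y)/p_y.
At the given prices: x* = 12·4/3 = 16.

x* = 16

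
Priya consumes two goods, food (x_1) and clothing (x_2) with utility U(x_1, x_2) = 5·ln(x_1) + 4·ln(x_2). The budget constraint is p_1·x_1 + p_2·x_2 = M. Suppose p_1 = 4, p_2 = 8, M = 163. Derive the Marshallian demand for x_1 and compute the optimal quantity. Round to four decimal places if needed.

x_1* = 22.6389

Demand: x_1*(p_1,p_2,M) = 5/9·M/p_1 and x_2* = 4/9·M/p_2.
At p_1=4, p_2=8, M=163: x_1* = 5/9·163/4 = 22.6389.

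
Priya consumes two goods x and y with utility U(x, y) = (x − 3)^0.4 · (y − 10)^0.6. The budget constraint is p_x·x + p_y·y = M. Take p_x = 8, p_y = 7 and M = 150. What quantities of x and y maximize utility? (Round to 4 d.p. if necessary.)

x* = 5.8, y* = 14.8

This is Cobb-Douglas in (x−3, y−10): tangency gives 0.4·p_y·(y−10) = 0.6·p_x·(x−3).
After buying the subsistence bundle (3, 10), a share 0.4 of the remaining income goes to x: x* = 3 + 0.4·(M − 3p_x − 10p_y)/p_x.
Discretionary income = 150 − 3·8 − 10·7 = 56; x* = 3 + 0.4·56/8 = 5.8; y* = 10 + 0.6·56/7 = 14.8.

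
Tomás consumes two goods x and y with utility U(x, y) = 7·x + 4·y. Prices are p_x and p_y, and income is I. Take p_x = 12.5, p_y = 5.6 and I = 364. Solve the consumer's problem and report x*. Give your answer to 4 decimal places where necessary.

Numerically: x* = 0, y* = 65.

x* = 0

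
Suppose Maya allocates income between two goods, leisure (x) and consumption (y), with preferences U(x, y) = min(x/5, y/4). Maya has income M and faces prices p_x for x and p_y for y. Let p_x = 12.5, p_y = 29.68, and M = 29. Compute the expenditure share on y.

share on y = 0.6551

Leontief preferences: the optimum is at the kink where x/5 = y/4, i.e. y = (4/5)·x.
Budget: p_x·x + p_y·(4/5)·x = M, so (5·p_x + 4·p_y)·x = 5·M.
Demand: x*(p_x,p_y,M) = 5·M/(5·p_x + 4·p_y), y* = 4·M/(5·p_x + 4·p_y).
Here 5·12.5 + 4·29.68 = 181.22, giving x* = 0.8001 and y* = 0.6401.
Expenditure on y: 29.68·0.6401 = 18.9983; share = 0.6551.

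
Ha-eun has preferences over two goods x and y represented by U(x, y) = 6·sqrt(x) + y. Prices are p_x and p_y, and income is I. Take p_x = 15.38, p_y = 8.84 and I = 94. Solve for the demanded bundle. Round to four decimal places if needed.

Solve: √x = 3·p_y/p_x, so x*(p_x,p_y) = (3·p_y/p_x)², and y* = (I − p_x·x*)/p_y.
Plugging in: x* = (3·8.84/15.38)² = 2.9733, y* = 5.4605.

x* = 2.9733, y* = 5.4605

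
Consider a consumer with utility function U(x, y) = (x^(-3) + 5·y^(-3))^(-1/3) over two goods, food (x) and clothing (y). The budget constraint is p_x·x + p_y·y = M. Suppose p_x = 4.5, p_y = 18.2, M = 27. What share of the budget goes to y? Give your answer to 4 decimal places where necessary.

From the CES first-order condition, (1/5)·(y/x)^(4) = p_x/p_y.
Hence y/x = (5·p_x/p_y)^(1/(4)), i.e. raised to the 0.25 power.
Substitute y = (y/x)·x into the budget: x* = M/(p_x + p_y·(y/x)).
Numerically y/x = 1.054454, so x* = 27/(4.5 + 18.2·1.054454) = 1.1397 and y* = 1.054454·1.1397 = 1.2017.
Expenditure on y: 18.2·1.2017 = 21.8715; share = 0.8101.

share on y = 0.8101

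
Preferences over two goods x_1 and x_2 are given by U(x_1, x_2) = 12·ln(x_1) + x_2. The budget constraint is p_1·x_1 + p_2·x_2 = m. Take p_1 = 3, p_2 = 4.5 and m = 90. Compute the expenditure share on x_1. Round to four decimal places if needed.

share on x_1 = 0.6

Set MRS = p_1/p_2: (12/x_1)/1 = p_1/p_2.
So x_1*(p_1,p_2) = 12·p_2/p_1, independent of income; and x_2* = (m − 12·p_2)/p_2.
At the given prices: x_1* = 12·4.5/3 = 18, and x_2* = 8.
Expenditure on x_1: 3·18 = 54; share = 0.6.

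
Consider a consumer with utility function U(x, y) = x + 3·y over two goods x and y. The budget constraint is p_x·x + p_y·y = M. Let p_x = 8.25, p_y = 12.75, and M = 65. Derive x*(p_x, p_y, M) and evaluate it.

x* = 0

Linear utility — the consumer picks whichever good has higher MU/price: 1/8.25 = 0.1212 vs 3/12.75 = 0.2353.
y gives more utility per dollar, so spend all income on y: y* = M/p_y, x* = 0.
Numerically: x* = 0, y* = 5.098.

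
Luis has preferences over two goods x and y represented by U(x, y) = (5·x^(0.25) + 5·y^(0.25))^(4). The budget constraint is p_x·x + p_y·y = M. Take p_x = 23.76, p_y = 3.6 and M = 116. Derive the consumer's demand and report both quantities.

x* = 1.6977, y* = 21.0175

MU_x ∝ 5·x^(-0.75), MU_y ∝ 5·y^(-0.75), so MRS = (y/x)^(0.75) = p_x/p_y.
Hence y/x = (p_x/p_y)^(1/(0.75)), i.e. raised to the 4/3 power.
With the ratio pinned down, the budget gives x* = M/(p_x + p_y·(y/x)) and y* = (y/x)·x*.
Numerically y/x = 12.380131, so x* = 116/(23.76 + 3.6·12.380131) = 1.6977 and y* = 12.380131·1.6977 = 21.0175.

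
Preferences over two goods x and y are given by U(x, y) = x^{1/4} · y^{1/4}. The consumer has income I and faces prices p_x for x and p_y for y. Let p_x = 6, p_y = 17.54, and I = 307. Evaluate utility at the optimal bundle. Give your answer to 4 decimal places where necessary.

V = 3.8682

Tangency: MRS = y/x = p_x/p_y.
Rearranging, p_y·y = p_x·x. Substituting into the budget gives p_x·x·(1 + 1) = I.
Demand: x*(p_x,p_y,I) = 0.5·I/p_x and y* = 0.5·I/p_y.
At p_x=6, p_y=17.54, I=307: x* = 0.5·307/6 = 25.5833, y* = 8.7514.
Utility at the optimum: U(25.5833, 8.7514) = 3.8682.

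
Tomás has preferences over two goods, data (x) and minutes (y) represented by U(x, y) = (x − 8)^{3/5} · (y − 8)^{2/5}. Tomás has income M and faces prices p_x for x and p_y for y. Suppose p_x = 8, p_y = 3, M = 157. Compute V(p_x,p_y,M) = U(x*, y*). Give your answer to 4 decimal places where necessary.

V = 6.5142

MRS = (3/2)·(y−8)/(x−8). Tangency with p_x/p_y gives y−8 = (2/3)·(p_x/p_y)·(x−8).
After buying the subsistence bundle (8, 8), a share 0.6 of the remaining income goes to x: x* = 8 + 0.6·(M − 8p_x − 8p_y)/p_x.
Discretionary income = 157 − 8·8 − 8·3 = 69; x* = 8 + 0.6·69/8 = 13.175; y* = 8 + 0.4·69/3 = 17.2.
Utility at the optimum: U(13.175, 17.2) = 6.5142.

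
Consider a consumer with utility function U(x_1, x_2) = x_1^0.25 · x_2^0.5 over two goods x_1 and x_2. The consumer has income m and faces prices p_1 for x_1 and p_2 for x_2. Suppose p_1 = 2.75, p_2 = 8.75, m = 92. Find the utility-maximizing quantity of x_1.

The MRS is (1/2)·x_2/x_1. Set MRS = p_1/p_2.
So 0.25·p_2·x_2 = 0.5·p_1·x_1; combined with the budget, a share 1/3 of income goes to x_1.
Demand: x_1*(p_1,p_2,m) = 1/3·m/p_1 and x_2* = 2/3·m/p_2.
At p_1=2.75, p_2=8.75, m=92: x_1* = 1/3·92/2.75 = 11.1515.

x_1* = 11.1515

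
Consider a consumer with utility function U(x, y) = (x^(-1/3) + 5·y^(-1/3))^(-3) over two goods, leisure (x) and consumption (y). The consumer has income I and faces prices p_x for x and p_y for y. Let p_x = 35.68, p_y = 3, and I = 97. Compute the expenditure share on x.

From the CES first-order condition, (1/5)·(y/x)^(4/3) = p_x/p_y.
Hence y/x = (5·p_x/p_y)^(1/(4/3)), i.e. raised to the 0.75 power.
With the ratio pinned down, the budget gives x* = I/(p_x + p_y·(y/x)) and y* = (y/x)·x*.
Numerically y/x = 21.414365, so x* = 97/(35.68 + 3·21.414365) = 0.9707 and y* = 21.414365·0.9707 = 20.7879.
Expenditure on x: 35.68·0.9707 = 34.6362; share = 0.3571.

share on x = 0.3571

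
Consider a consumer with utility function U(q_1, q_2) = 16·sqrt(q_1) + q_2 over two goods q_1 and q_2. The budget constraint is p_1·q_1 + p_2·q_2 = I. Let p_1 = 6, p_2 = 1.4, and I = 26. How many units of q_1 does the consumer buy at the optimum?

Utility is quasi-linear in q_2; the FOC for q_1 is 8/√q_1 = p_1/p_2.
Thus q_1* = (8·p_2/p_1)² — independent of I — with the rest of income spent on q_2.
Plugging in: q_1* = (8·1.4/6)² = 3.4844.

q_1* = 3.4844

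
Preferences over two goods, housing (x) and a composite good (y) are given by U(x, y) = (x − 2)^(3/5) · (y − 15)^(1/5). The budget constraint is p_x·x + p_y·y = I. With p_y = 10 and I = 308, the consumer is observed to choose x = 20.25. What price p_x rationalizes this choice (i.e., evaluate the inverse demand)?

MRS = 3·(y−15)/(x−2). Tangency with p_x/p_y gives y−15 = (1/3)·(p_x/p_y)·(x−2).
Substituting into the budget: x* = 2 + 0.75·(I − 2·p_x − 15·p_y)/p_x, and y* = 15 + 0.25·(…)/p_y.
Set x* = 20.25 in the demand function and solve for p_x: p_x = 6.

p_x = 6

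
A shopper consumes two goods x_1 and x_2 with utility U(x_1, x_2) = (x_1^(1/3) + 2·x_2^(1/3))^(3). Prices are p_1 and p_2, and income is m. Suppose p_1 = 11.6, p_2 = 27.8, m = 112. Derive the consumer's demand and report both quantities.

MU_x_1 ∝ x_1^(-2/3), MU_x_2 ∝ 2·x_2^(-2/3), so MRS = (1/2)·(x_2/x_1)^(2/3) = p_1/p_2.
Hence x_2/x_1 = (2·p_1/p_2)^(1/(2/3)), i.e. raised to the 1.5 power.
Substitute x_2 = (x_2/x_1)·x_1 into the budget: x_1* = m/(p_1 + p_2·(x_2/x_1)).
Numerically x_2/x_1 = 0.762368, so x_1* = 112/(11.6 + 27.8·0.762368) = 3.4153 and x_2* = 0.762368·3.4153 = 2.6037.

x_1* = 3.4153, x_2* = 2.6037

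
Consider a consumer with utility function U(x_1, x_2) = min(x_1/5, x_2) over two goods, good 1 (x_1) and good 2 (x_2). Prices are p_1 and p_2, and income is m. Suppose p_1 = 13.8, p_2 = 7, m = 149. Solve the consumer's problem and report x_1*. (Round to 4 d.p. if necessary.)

Leontief preferences: the optimum is at the kink where x_1/5 = x_2/1, i.e. x_2 = (1/5)·x_1.
Budget: p_1·x_1 + p_2·(1/5)·x_1 = m, so (5·p_1 + p_2)·x_1 = 5·m.
Demand: x_1*(p_1,p_2,m) = 5·m/(5·p_1 + p_2), x_2* = m/(5·p_1 + p_2).
Here 5·13.8 + 7 = 76, giving x_1* = 9.8026.

x_1* = 9.8026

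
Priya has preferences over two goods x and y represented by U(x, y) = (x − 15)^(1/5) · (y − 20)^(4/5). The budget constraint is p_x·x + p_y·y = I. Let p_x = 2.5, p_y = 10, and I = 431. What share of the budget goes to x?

share on x = 0.1768

Let x' = x−15, y' = y−20. MRS = (1/4)·y'/x' = p_x/p_y.
Substituting into the budget: x* = 15 + 0.2·(I − 15·p_x − 20·p_y)/p_x, and y* = 20 + 0.8·(…)/p_y.
Discretionary income = 431 − 15·2.5 − 20·10 = 193.5; x* = 15 + 0.2·193.5/2.5 = 30.48; y* = 20 + 0.8·193.5/10 = 35.48.
Expenditure on x: 2.5·30.48 = 76.2; share = 0.1768.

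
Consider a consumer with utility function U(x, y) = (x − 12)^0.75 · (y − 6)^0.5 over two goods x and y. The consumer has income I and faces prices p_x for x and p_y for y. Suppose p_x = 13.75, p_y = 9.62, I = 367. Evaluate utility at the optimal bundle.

V = 9.735

Let x' = x−12, y' = y−6. MRS = (3/2)·y'/x' = p_x/p_y.
Substituting into the budget: x* = 12 + 0.6·(I − 12·p_x − 6·p_y)/p_x, and y* = 6 + 0.4·(…)/p_y.
Discretionary income = 367 − 12·13.75 − 6·9.62 = 144.28; x* = 12 + 0.6·144.28/13.75 = 18.2959; y* = 6 + 0.4·144.28/9.62 = 11.9992.
Utility at the optimum: U(18.2959, 11.9992) = 9.735.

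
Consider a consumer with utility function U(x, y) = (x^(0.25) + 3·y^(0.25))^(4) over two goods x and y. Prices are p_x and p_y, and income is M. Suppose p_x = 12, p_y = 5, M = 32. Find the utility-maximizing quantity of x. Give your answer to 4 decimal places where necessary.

x* = 0.3926

MU_x ∝ x^(-0.75), MU_y ∝ 3·y^(-0.75), so MRS = (1/3)·(y/x)^(0.75) = p_x/p_y.
Solve for the ratio: y/x = [3·p_x/p_y]^(4/3).
Substitute y = (y/x)·x into the budget: x* = M/(p_x + p_y·(y/x)).
Numerically y/x = 13.903047, so x* = 32/(12 + 5·13.903047) = 0.3926.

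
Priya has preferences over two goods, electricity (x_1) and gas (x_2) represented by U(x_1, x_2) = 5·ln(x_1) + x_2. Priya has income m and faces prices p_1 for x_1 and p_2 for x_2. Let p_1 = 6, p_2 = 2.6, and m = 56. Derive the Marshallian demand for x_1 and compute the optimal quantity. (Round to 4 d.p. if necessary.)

Set MRS = p_1/p_2: (5/x_1)/1 = p_1/p_2.
So x_1*(p_1,p_2) = 5·p_2/p_1, independent of income; and x_2* = (m − 5·p_2)/p_2.
At the given prices: x_1* = 5·2.6/6 = 2.1667.

x_1* = 2.1667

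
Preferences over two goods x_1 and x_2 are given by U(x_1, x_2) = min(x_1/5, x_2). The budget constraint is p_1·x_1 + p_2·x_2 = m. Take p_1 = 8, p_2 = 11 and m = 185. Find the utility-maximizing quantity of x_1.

x_1* = 18.1373

Leontief preferences: the optimum is at the kink where x_1/5 = x_2/1, i.e. x_2 = (1/5)·x_1.
Budget: p_1·x_1 + p_2·(1/5)·x_1 = m, so (5·p_1 + p_2)·x_1 = 5·m.
Demand: x_1*(p_1,p_2,m) = 5·m/(5·p_1 + p_2), x_2* = m/(5·p_1 + p_2).
Here 5·8 + 11 = 51, giving x_1* = 18.1373.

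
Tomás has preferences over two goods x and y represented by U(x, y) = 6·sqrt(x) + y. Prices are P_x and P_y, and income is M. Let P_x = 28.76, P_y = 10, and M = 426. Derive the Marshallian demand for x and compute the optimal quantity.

Utility is quasi-linear in y; the FOC for x is 3/√x = P_x/P_y.
Thus x* = (3·P_y/P_x)² — independent of M — with the rest of income spent on y.
Plugging in: x* = (3·10/28.76)² = 1.0881.

x* = 1.0881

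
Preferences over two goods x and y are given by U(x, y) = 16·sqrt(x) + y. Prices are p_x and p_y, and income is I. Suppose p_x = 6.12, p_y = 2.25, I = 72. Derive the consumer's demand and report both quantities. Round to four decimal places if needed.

x* = 8.6505, y* = 8.4706

Solve: √x = 8·p_y/p_x, so x*(p_x,p_y) = (8·p_y/p_x)², and y* = (I − p_x·x*)/p_y.
Plugging in: x* = (8·2.25/6.12)² = 8.6505, y* = 8.4706.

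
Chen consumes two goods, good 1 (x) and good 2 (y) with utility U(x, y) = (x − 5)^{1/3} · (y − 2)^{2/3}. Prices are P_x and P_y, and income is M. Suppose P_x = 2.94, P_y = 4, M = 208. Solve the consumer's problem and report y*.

This is Cobb-Douglas in (x−5, y−2): tangency gives 1/3·P_y·(y−2) = 2/3·P_x·(x−5).
After buying the subsistence bundle (5, 2), a share 1/3 of the remaining income goes to x: x* = 5 + 1/3·(M − 5P_x − 2P_y)/P_x.
Discretionary income = 208 − 5·2.94 − 2·4 = 185.3; y* = 2 + 2/3·185.3/4 = 32.8833.

y* = 32.8833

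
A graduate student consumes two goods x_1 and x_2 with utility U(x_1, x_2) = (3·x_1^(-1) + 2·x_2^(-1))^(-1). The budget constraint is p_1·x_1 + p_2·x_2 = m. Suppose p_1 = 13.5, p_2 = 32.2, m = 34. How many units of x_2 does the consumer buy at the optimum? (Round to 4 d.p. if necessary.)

x_2* = 0.5889

With the ratio pinned down, the budget gives x_1* = m/(p_1 + p_2·(x_2/x_1)) and x_2* = (x_2/x_1)·x_1*.
Numerically x_2/x_1 = 0.528681, so x_1* = 34/(13.5 + 32.2·0.528681) = 1.1139 and x_2* = 0.528681·1.1139 = 0.5889.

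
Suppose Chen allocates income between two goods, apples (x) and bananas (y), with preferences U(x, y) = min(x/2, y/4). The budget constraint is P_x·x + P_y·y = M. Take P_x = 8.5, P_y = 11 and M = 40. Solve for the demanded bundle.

With perfect complements, no substitution: consume in ratio x:y = 2:4.
Budget: P_x·x + P_y·2·x = M, so (2·P_x + 4·P_y)·x = 2·M.
Demand: x*(P_x,P_y,M) = 2·M/(2·P_x + 4·P_y), y* = 4·M/(2·P_x + 4·P_y).
Here 2·8.5 + 4·11 = 61, giving x* = 1.3115 and y* = 2.623.

x* = 1.3115, y* = 2.623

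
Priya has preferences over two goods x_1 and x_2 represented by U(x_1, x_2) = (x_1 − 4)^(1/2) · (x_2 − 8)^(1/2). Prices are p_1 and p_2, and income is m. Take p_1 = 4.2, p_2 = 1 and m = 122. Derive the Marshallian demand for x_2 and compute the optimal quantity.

x_2* = 56.6

Let x_1' = x_1−4, x_2' = x_2−8. MRS = x_2'/x_1' = p_1/p_2.
After buying the subsistence bundle (4, 8), a share 0.5 of the remaining income goes to x_1: x_1* = 4 + 0.5·(m − 4p_1 − 8p_2)/p_1.
Discretionary income = 122 − 4·4.2 − 8·1 = 97.2; x_2* = 8 + 0.5·97.2/1 = 56.6.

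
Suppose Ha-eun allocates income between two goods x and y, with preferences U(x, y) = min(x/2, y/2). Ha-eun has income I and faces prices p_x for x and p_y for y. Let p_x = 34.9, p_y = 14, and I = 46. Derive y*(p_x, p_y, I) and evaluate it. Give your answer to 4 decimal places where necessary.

y* = 0.9407

Leontief preferences: the optimum is at the kink where x/2 = y/2, i.e. y = x.
Budget: p_x·x + p_y·x = I, so (2·p_x + 2·p_y)·x = 2·I.
Demand: x*(p_x,p_y,I) = 2·I/(2·p_x + 2·p_y), y* = 2·I/(2·p_x + 2·p_y).
Here 2·34.9 + 2·14 = 97.8, giving y* = 0.9407.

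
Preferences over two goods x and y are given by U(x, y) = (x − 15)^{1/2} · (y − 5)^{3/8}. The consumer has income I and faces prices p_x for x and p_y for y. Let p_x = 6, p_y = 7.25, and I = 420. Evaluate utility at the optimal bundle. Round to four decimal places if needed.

MRS = (4/3)·(y−5)/(x−15). Tangency with p_x/p_y gives y−5 = (3/4)·(p_x/p_y)·(x−15).
After buying the subsistence bundle (15, 5), a share 4/7 of the remaining income goes to x: x* = 15 + 4/7·(I − 15p_x − 5p_y)/p_x.
Discretionary income = 420 − 15·6 − 5·7.25 = 293.75; x* = 15 + 4/7·293.75/6 = 42.9762; y* = 5 + 3/7·293.75/7.25 = 22.3645.
Utility at the optimum: U(42.9762, 22.3645) = 15.4265.

V = 15.4265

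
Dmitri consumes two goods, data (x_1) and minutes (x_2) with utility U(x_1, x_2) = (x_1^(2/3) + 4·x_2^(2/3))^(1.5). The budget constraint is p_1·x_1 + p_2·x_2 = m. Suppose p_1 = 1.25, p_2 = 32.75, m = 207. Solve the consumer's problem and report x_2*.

x_2* = 0.539

Substitute x_2 = (x_2/x_1)·x_1 into the budget: x_1* = m/(p_1 + p_2·(x_2/x_1)).
Numerically x_2/x_1 = 0.003559, so x_1* = 207/(1.25 + 32.75·0.003559) = 151.4771 and x_2* = 0.003559·151.4771 = 0.539.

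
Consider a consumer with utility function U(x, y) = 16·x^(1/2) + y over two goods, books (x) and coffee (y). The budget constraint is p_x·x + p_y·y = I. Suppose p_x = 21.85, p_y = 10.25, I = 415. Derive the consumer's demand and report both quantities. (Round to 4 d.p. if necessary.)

x* = 14.084, y* = 10.4649

Solve: √x = 8·p_y/p_x, so x*(p_x,p_y) = (8·p_y/p_x)², and y* = (I − p_x·x*)/p_y.
Plugging in: x* = (8·10.25/21.85)² = 14.084, y* = 10.4649.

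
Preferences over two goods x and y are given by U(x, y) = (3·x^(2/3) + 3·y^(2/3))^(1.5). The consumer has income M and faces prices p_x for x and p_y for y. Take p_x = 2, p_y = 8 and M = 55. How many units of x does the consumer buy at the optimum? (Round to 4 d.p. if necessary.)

x* = 25.8824

MU_x ∝ 3·x^(-1/3), MU_y ∝ 3·y^(-1/3), so MRS = (y/x)^(1/3) = p_x/p_y.
Solve for the ratio: y/x = [p_x/p_y]^(3).
Substitute y = (y/x)·x into the budget: x* = M/(p_x + p_y·(y/x)).
Numerically y/x = 0.015625, so x* = 55/(2 + 8·0.015625) = 25.8824.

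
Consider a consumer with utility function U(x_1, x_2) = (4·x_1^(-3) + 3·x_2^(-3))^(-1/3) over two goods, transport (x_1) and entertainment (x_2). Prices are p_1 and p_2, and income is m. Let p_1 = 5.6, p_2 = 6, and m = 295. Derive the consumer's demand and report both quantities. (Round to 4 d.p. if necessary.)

From the CES first-order condition, (4/3)·(x_2/x_1)^(4) = p_1/p_2.
Solve for the ratio: x_2/x_1 = [(3/4)·p_1/p_2]^(0.25).
Substitute x_2 = (x_2/x_1)·x_1 into the budget: x_1* = m/(p_1 + p_2·(x_2/x_1)).
Numerically x_2/x_1 = 0.914691, so x_1* = 295/(5.6 + 6·0.914691) = 26.605 and x_2* = 0.914691·26.605 = 24.3353.

x_1* = 26.605, x_2* = 24.3353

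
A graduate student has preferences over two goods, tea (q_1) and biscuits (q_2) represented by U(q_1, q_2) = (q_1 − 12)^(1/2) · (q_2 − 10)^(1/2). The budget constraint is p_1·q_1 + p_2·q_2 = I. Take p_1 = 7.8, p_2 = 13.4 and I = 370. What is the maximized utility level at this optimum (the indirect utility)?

Let q_1' = q_1−12, q_2' = q_2−10. MRS = q_2'/q_1' = p_1/p_2.
Substituting into the budget: q_1* = 12 + 0.5·(I − 12·p_1 − 10·p_2)/p_1, and q_2* = 10 + 0.5·(…)/p_2.
Discretionary income = 370 − 12·7.8 − 10·13.4 = 142.4; q_1* = 12 + 0.5·142.4/7.8 = 21.1282; q_2* = 10 + 0.5·142.4/13.4 = 15.3134.
Utility at the optimum: U(21.1282, 15.3134) = 6.9643.

V = 6.9643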